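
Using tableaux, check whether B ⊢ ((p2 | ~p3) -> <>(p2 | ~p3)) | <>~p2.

Tableau for the negation ~(((p2 | ~p3) -> <>(p2 | ~p3)) | <>~p2):
1. ~(((p2 | ~p3) -> <>(p2 | ~p3)) | <>~p2), w0
2. ~((p2 | ~p3) -> <>(p2 | ~p3)), w0   [~|-rule on 1]
3. ~<>~p2, w0   [~|-rule on 1]
4. p2 | ~p3, w0   [~->-rule on 2]
5. ~<>(p2 | ~p3), w0   [~->-rule on 2]
6. p2, w0   [~<>-rule on 3 via w0Rw0]
7. ~(p2 | ~p3), w0   [~<>-rule on 5 via w0Rw0]
8. ~p2, w0   [~|-rule on 7]
9. p3, w0   [~|-rule on 7]
Accessibility: w0Rw0
Branch closes: p2 and ~p2 both at w0.
Every branch of the negation's tableau closes; the branch above is one of them.

Yes, valid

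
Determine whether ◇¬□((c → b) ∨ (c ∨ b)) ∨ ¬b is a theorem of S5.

Tableau for the negation ¬(◇¬□((c → b) ∨ (c ∨ b)) ∨ ¬b):
1. ¬(◇¬□((c → b) ∨ (c ∨ b)) ∨ ¬b), 0
2. ¬◇¬□((c → b) ∨ (c ∨ b)), 0   [¬∨-rule on 1]
3. b, 0   [¬∨-rule on 1]
4. □((c → b) ∨ (c ∨ b)), 0   [¬◇-rule on 2 via 0R0]
5. (c → b) ∨ (c ∨ b), 0   [□-rule on 4 via 0R0]
6. c ∨ b, 0   [∨-rule on 5 (branches; this branch)]
Accessibility: 0R0
The negation has an open branch (countermodel exists).

Not valid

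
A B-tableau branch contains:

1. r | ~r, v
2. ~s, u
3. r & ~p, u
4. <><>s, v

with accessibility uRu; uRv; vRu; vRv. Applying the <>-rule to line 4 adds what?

a fresh world w with vRw, and <>s at w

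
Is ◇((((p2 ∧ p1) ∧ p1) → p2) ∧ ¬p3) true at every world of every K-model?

Invalid (countermodel exists)

Tableau for the negation ¬◇((((p2 ∧ p1) ∧ p1) → p2) ∧ ¬p3):
1. ¬◇((((p2 ∧ p1) ∧ p1) → p2) ∧ ¬p3), w0
The negation has an open branch (countermodel exists).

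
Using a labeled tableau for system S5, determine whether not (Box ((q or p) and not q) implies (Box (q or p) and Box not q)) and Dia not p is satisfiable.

Unsatisfiable

1. not (Box ((q or p) and not q) implies (Box (q or p) and Box not q)) and Dia not p, w0
2. not (Box ((q or p) and not q) implies (Box (q or p) and Box not q)), w0   [and-rule on 1]
3. Dia not p, w0   [and-rule on 1]
4. Box ((q or p) and not q), w0   [neg-implies-rule on 2]
5. not (Box (q or p) and Box not q), w0   [neg-implies-rule on 2]
6. (q or p) and not q, w0   [Box-rule on 4 via w0Rw0]
7. q or p, w0   [and-rule on 6]
8. not q, w0   [and-rule on 6]
9. not Box not q, w0   [neg-and-rule on 5 (branches; this branch)]
10. p, w0   [or-rule on 7 (branches; this branch)]
11. not p, w1   [Dia-rule on 3: fresh world w1, w0Rw1]
12. (q or p) and not q, w1   [Box-rule on 4 via w0Rw1]
13. q or p, w1   [and-rule on 12]
14. not q, w1   [and-rule on 12]
15. p, w1   [or-rule on 13 (branches; this branch)]
Accessibility: w0Rw0, w0Rw1, w1Rw0, w1Rw1
Branch closes: p and not p both at w1.
Every branch closes; the branch above is one of them.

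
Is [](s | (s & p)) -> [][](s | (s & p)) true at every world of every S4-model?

Yes, valid

Tableau for the negation ~([](s | (s & p)) -> [][](s | (s & p))):
1. ~([](s | (s & p)) -> [][](s | (s & p))), w0
2. [](s | (s & p)), w0
3. ~[][](s | (s & p)), w0
4. s | (s & p), w0
5. s & p, w0
6. s, w0
7. p, w0
8. ~[](s | (s & p)), w1
9. s | (s & p), w1
10. s & p, w1
11. s, w1
12. p, w1
13. ~(s | (s & p)), w2
14. ~s, w2
15. ~(s & p), w2
16. s | (s & p), w2
17. ~p, w2
18. s & p, w2
19. s, w2
20. p, w2
Accessibility: w0Rw0, w0Rw1, w0Rw2, w1Rw1, w1Rw2, w2Rw2
Branch closes: s and ~s both at w2.
All branches of the negation close; one closing branch shown above.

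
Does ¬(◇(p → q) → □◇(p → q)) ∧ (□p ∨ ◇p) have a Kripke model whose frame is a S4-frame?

Yes, satisfiable

1. ¬(◇(p → q) → □◇(p → q)) ∧ (□p ∨ ◇p), u
2. ¬(◇(p → q) → □◇(p → q)), u
3. □p ∨ ◇p, u
4. ◇(p → q), u
5. ¬□◇(p → q), u
6. ◇p, u
7. p → q, v
8. q, v
9. ¬◇(p → q), w
10. ¬(p → q), w
11. p, w
12. ¬q, w
13. p, x
Accessibility: uRu, uRv, uRw, uRx, vRv, wRw, xRx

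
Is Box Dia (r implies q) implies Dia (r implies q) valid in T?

Tableau for the negation not (Box Dia (r implies q) implies Dia (r implies q)):
1. not (Box Dia (r implies q) implies Dia (r implies q)), 0
2. Box Dia (r implies q), 0
3. not Dia (r implies q), 0
4. Dia (r implies q), 0
5. not (r implies q), 0
6. r, 0
7. not q, 0
8. r implies q, 1
9. Dia (r implies q), 1
10. not (r implies q), 1
11. r, 1
12. not q, 1
13. q, 1
Accessibility: 0R0, 0R1, 1R1
Branch closes: q and not q both at 1.
Every branch of the negation's tableau closes; the branch above is one of them.

Valid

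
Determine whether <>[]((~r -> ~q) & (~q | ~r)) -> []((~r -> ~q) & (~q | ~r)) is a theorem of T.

Not valid

Tableau for the negation ~(<>[]((~r -> ~q) & (~q | ~r)) -> []((~r -> ~q) & (~q | ~r))):
1. ~(<>[]((~r -> ~q) & (~q | ~r)) -> []((~r -> ~q) & (~q | ~r))), u
2. <>[]((~r -> ~q) & (~q | ~r)), u
3. ~[]((~r -> ~q) & (~q | ~r)), u
4. []((~r -> ~q) & (~q | ~r)), v
5. (~r -> ~q) & (~q | ~r), v
6. ~r -> ~q, v
7. ~q | ~r, v
8. ~q, v
9. ~r, v
10. ~((~r -> ~q) & (~q | ~r)), w
11. ~(~q | ~r), w
12. q, w
13. r, w
Accessibility: uRu, uRv, uRw, vRv, wRw
The negation has an open branch (countermodel exists).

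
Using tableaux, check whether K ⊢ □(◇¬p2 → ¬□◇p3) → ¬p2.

No, not valid

Tableau for the negation ¬(□(◇¬p2 → ¬□◇p3) → ¬p2):
1. ¬(□(◇¬p2 → ¬□◇p3) → ¬p2), w0
2. □(◇¬p2 → ¬□◇p3), w0   [¬→-rule on 1]
3. p2, w0   [¬→-rule on 1]
The negation has an open branch (countermodel exists).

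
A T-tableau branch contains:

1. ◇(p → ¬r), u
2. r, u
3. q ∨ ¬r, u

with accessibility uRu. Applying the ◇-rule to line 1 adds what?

a fresh world v with uRv, and p → ¬r at v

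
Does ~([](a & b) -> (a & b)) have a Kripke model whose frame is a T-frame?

1. ~([](a & b) -> (a & b)), 0
2. [](a & b), 0   [~->-rule on 1]
3. ~(a & b), 0   [~->-rule on 1]
4. a & b, 0   [[]-rule on 2 via 0R0]
5. a, 0   [&-rule on 4]
6. b, 0   [&-rule on 4]
7. ~b, 0   [~&-rule on 3 (branches; this branch)]
Accessibility: 0R0
Branch closes: b and ~b both at 0.
All branches of the tableau close; one closing branch shown above.

Unsatisfiable (every branch closes)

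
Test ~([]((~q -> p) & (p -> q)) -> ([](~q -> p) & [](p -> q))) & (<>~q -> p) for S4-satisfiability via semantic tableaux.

Unsatisfiable (every branch closes)

1. ~([]((~q -> p) & (p -> q)) -> ([](~q -> p) & [](p -> q))) & (<>~q -> p), w0
2. ~([]((~q -> p) & (p -> q)) -> ([](~q -> p) & [](p -> q))), w0
3. <>~q -> p, w0
4. []((~q -> p) & (p -> q)), w0
5. ~([](~q -> p) & [](p -> q)), w0
6. (~q -> p) & (p -> q), w0
7. ~q -> p, w0
8. p -> q, w0
9. p, w0
10. ~[](p -> q), w0
11. q, w0
12. ~(p -> q), w1
13. p, w1
14. ~q, w1
15. (~q -> p) & (p -> q), w1
16. ~q -> p, w1
17. p -> q, w1
18. q, w1
Accessibility: w0Rw0, w0Rw1, w1Rw1
Branch closes: q and ~q both at w1.
All branches of the tableau close; one closing branch shown above.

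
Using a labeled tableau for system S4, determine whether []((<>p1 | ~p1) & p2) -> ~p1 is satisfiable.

1. []((<>p1 | ~p1) & p2) -> ~p1, w0
2. ~p1, w0
Accessibility: w0Rw0

Satisfiable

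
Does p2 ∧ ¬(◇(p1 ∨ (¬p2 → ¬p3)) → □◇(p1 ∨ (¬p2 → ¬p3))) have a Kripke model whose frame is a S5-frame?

Unsatisfiable (every branch closes)

1. p2 ∧ ¬(◇(p1 ∨ (¬p2 → ¬p3)) → □◇(p1 ∨ (¬p2 → ¬p3))), 0
2. p2, 0
3. ¬(◇(p1 ∨ (¬p2 → ¬p3)) → □◇(p1 ∨ (¬p2 → ¬p3))), 0
4. ◇(p1 ∨ (¬p2 → ¬p3)), 0
5. ¬□◇(p1 ∨ (¬p2 → ¬p3)), 0
6. p1 ∨ (¬p2 → ¬p3), 1
7. ¬p2 → ¬p3, 1
8. ¬p3, 1
9. ¬◇(p1 ∨ (¬p2 → ¬p3)), 2
10. ¬(p1 ∨ (¬p2 → ¬p3)), 0
11. ¬p1, 0
12. ¬(¬p2 → ¬p3), 0
13. ¬p2, 0
14. p3, 0
Accessibility: 0R0, 0R1, 0R2, 1R0, 1R1, 1R2, 2R0, 2R1, 2R2
Branch closes: p2 and ¬p2 both at 0.
All branches of the tableau close; one closing branch shown above.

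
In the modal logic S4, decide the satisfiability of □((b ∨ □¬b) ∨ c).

1. □((b ∨ □¬b) ∨ c), u
2. (b ∨ □¬b) ∨ c, u   [□-rule on 1 via uRu]
3. c, u   [∨-rule on 2 (branches; this branch)]
Accessibility: uRu

Yes, satisfiable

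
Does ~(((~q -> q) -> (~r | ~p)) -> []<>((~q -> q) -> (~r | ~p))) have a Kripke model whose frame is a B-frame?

1. ~(((~q -> q) -> (~r | ~p)) -> []<>((~q -> q) -> (~r | ~p))), w0
2. (~q -> q) -> (~r | ~p), w0   [~->-rule on 1]
3. ~[]<>((~q -> q) -> (~r | ~p)), w0   [~->-rule on 1]
4. ~(~q -> q), w0   [->-rule on 2 (branches; this branch)]
5. ~q, w0   [~->-rule on 4]
6. ~<>((~q -> q) -> (~r | ~p)), w1   [~[]-rule on 3: fresh world w1, w0Rw1]
7. ~((~q -> q) -> (~r | ~p)), w0   [~<>-rule on 6 via w1Rw0]
8. ~q -> q, w0   [~->-rule on 7]
9. ~(~r | ~p), w0   [~->-rule on 7]
10. r, w0   [~|-rule on 9]
11. p, w0   [~|-rule on 9]
12. ~((~q -> q) -> (~r | ~p)), w1   [~<>-rule on 6 via w1Rw1]
13. ~q -> q, w1   [~->-rule on 12]
14. ~(~r | ~p), w1   [~->-rule on 12]
15. r, w1   [~|-rule on 14]
16. p, w1   [~|-rule on 14]
17. q, w0   [->-rule on 8 (branches; this branch)]
Accessibility: w0Rw0, w0Rw1, w1Rw0, w1Rw1
Branch closes: q and ~q both at w0.
All branches of the tableau close; one closing branch shown above.

No, unsatisfiable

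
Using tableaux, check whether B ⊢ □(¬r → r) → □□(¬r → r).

Tableau for the negation ¬(□(¬r → r) → □□(¬r → r)):
1. ¬(□(¬r → r) → □□(¬r → r)), w0
2. □(¬r → r), w0
3. ¬□□(¬r → r), w0
4. ¬r → r, w0
5. r, w0
6. ¬□(¬r → r), w1
7. ¬r → r, w1
8. r, w1
9. ¬(¬r → r), w2
10. ¬r, w2
Accessibility: w0Rw0, w0Rw1, w1Rw0, w1Rw1, w1Rw2, w2Rw1, w2Rw2
The negation has an open branch (countermodel exists).

No, not valid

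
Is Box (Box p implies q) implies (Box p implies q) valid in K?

No, not valid

Tableau for the negation not (Box (Box p implies q) implies (Box p implies q)):
1. not (Box (Box p implies q) implies (Box p implies q)), w0
2. Box (Box p implies q), w0
3. not (Box p implies q), w0
4. Box p, w0
5. not q, w0
The negation has an open branch (countermodel exists).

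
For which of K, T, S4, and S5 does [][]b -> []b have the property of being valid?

T, S4, S5

T-tableau for the negation ~([][]b -> []b):
1. ~([][]b -> []b), u
2. [][]b, u   [~->-rule on 1]
3. ~[]b, u   [~->-rule on 1]
4. []b, u   [[]-rule on 2 via uRu]
5. b, u   [[]-rule on 4 via uRu]
6. ~b, v   [~[]-rule on 3: fresh world v, uRv]
7. []b, v   [[]-rule on 2 via uRv]
8. b, v   [[]-rule on 4 via uRv]
Accessibility: uRu, uRv, vRv
Branch closes: b and ~b both at v.
Every branch closes (one shown): valid in T, hence also in S4, S5 (every theorem of T is a theorem of S4 and S5).
K-tableau for the negation ~([][]b -> []b):
1. ~([][]b -> []b), u
2. [][]b, u   [~->-rule on 1]
3. ~[]b, u   [~->-rule on 1]
4. ~b, v   [~[]-rule on 3: fresh world v, uRv]
5. []b, v   [[]-rule on 2 via uRv]
Accessibility: uRv
Complete open branch: countermodel on a K-frame, so not valid in K.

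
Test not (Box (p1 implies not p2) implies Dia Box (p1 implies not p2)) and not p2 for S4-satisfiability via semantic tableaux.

No, unsatisfiable

1. not (Box (p1 implies not p2) implies Dia Box (p1 implies not p2)) and not p2, 0
2. not (Box (p1 implies not p2) implies Dia Box (p1 implies not p2)), 0
3. not p2, 0
4. Box (p1 implies not p2), 0
5. not Dia Box (p1 implies not p2), 0
6. p1 implies not p2, 0
7. not Box (p1 implies not p2), 0
8. not (p1 implies not p2), 1
9. p1, 1
10. p2, 1
11. p1 implies not p2, 1
12. not Box (p1 implies not p2), 1
13. not p2, 1
Accessibility: 0R0, 0R1, 1R1
Branch closes: p2 and not p2 both at 1.
All branches of the tableau close; one closing branch shown above.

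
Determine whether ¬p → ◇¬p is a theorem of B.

Tableau for the negation ¬(¬p → ◇¬p):
1. ¬(¬p → ◇¬p), 0
2. ¬p, 0
3. ¬◇¬p, 0
4. p, 0
Accessibility: 0R0
Branch closes: p and ¬p both at 0.
Every branch of the negation's tableau closes; the branch above is one of them.

Valid in B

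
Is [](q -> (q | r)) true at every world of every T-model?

Yes, valid

Tableau for the negation ~[](q -> (q | r)):
1. ~[](q -> (q | r)), 0
2. ~(q -> (q | r)), 1
3. q, 1
4. ~(q | r), 1
5. ~q, 1
6. ~r, 1
Accessibility: 0R0, 0R1, 1R1
Branch closes: q and ~q both at 1.
All branches of the negation close; one closing branch shown above.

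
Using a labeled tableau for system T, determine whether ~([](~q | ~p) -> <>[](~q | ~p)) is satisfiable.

Unsatisfiable (every branch closes)

1. ~([](~q | ~p) -> <>[](~q | ~p)), 0
2. [](~q | ~p), 0
3. ~<>[](~q | ~p), 0
4. ~q | ~p, 0
5. ~[](~q | ~p), 0
6. ~p, 0
7. ~(~q | ~p), 1
8. q, 1
9. p, 1
10. ~q | ~p, 1
11. ~[](~q | ~p), 1
12. ~p, 1
Accessibility: 0R0, 0R1, 1R1
Branch closes: p and ~p both at 1.
Every branch closes; the branch above is one of them.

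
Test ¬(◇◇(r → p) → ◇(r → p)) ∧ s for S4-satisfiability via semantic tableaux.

1. ¬(◇◇(r → p) → ◇(r → p)) ∧ s, u
2. ¬(◇◇(r → p) → ◇(r → p)), u   [∧-rule on 1]
3. s, u   [∧-rule on 1]
4. ◇◇(r → p), u   [¬→-rule on 2]
5. ¬◇(r → p), u   [¬→-rule on 2]
6. ¬(r → p), u   [¬◇-rule on 5 via uRu]
7. r, u   [¬→-rule on 6]
8. ¬p, u   [¬→-rule on 6]
9. ◇(r → p), v   [◇-rule on 4: fresh world v, uRv]
10. ¬(r → p), v   [¬◇-rule on 5 via uRv]
11. r, v   [¬→-rule on 10]
12. ¬p, v   [¬→-rule on 10]
13. r → p, w   [◇-rule on 9: fresh world w, vRw]
14. ¬(r → p), w   [¬◇-rule on 5 via uRw]
15. r, w   [¬→-rule on 14]
16. ¬p, w   [¬→-rule on 14]
17. p, w   [→-rule on 13 (branches; this branch)]
Accessibility: uRu, uRv, uRw, vRv, vRw, wRw
Branch closes: p and ¬p both at w.
(One branch shown.) All branches close.

Unsatisfiable (every branch closes)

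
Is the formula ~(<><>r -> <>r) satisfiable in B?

Satisfiable (open branch found)

1. ~(<><>r -> <>r), u
2. <><>r, u
3. ~<>r, u
4. ~r, u
5. <>r, v
6. ~r, v
7. r, w
Accessibility: uRu, uRv, vRu, vRv, vRw, wRv, wRw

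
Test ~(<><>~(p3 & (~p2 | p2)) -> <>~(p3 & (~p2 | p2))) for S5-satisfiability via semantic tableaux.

1. ~(<><>~(p3 & (~p2 | p2)) -> <>~(p3 & (~p2 | p2))), 0
2. <><>~(p3 & (~p2 | p2)), 0   [~->-rule on 1]
3. ~<>~(p3 & (~p2 | p2)), 0   [~->-rule on 1]
4. p3 & (~p2 | p2), 0   [~<>-rule on 3 via 0R0]
5. p3, 0   [&-rule on 4]
6. ~p2 | p2, 0   [&-rule on 4]
7. p2, 0   [|-rule on 6 (branches; this branch)]
8. <>~(p3 & (~p2 | p2)), 1   [<>-rule on 2: fresh world 1, 0R1]
9. p3 & (~p2 | p2), 1   [~<>-rule on 3 via 0R1]
10. p3, 1   [&-rule on 9]
11. ~p2 | p2, 1   [&-rule on 9]
12. p2, 1   [|-rule on 11 (branches; this branch)]
13. ~(p3 & (~p2 | p2)), 2   [<>-rule on 8: fresh world 2, 1R2]
14. p3 & (~p2 | p2), 2   [~<>-rule on 3 via 0R2]
15. p3, 2   [&-rule on 14]
16. ~p2 | p2, 2   [&-rule on 14]
17. ~(~p2 | p2), 2   [~&-rule on 13 (branches; this branch)]
18. p2, 2   [~|-rule on 17]
19. ~p2, 2   [~|-rule on 17]
Accessibility: 0R0, 0R1, 0R2, 1R0, 1R1, 1R2, 2R0, 2R1, 2R2
Branch closes: p2 and ~p2 both at 2.
All branches of the tableau close; one closing branch shown above.

Unsatisfiable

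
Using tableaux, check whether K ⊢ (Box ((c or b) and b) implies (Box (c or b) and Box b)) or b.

Tableau for the negation not ((Box ((c or b) and b) implies (Box (c or b) and Box b)) or b):
1. not ((Box ((c or b) and b) implies (Box (c or b) and Box b)) or b), w0
2. not (Box ((c or b) and b) implies (Box (c or b) and Box b)), w0   [neg-or-rule on 1]
3. not b, w0   [neg-or-rule on 1]
4. Box ((c or b) and b), w0   [neg-implies-rule on 2]
5. not (Box (c or b) and Box b), w0   [neg-implies-rule on 2]
6. not Box (c or b), w0   [neg-and-rule on 5 (branches; this branch)]
7. not (c or b), w1   [neg-Box-rule on 6: fresh world w1, w0Rw1]
8. not c, w1   [neg-or-rule on 7]
9. not b, w1   [neg-or-rule on 7]
10. (c or b) and b, w1   [Box-rule on 4 via w0Rw1]
11. c or b, w1   [and-rule on 10]
12. b, w1   [and-rule on 10]
Accessibility: w0Rw1
Branch closes: b and not b both at w1.
All branches of the negation close; one closing branch shown above.

Valid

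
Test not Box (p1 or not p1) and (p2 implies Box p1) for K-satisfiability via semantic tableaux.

1. not Box (p1 or not p1) and (p2 implies Box p1), 0
2. not Box (p1 or not p1), 0
3. p2 implies Box p1, 0
4. Box p1, 0
5. not (p1 or not p1), 1
6. not p1, 1
7. p1, 1
Accessibility: 0R1
Branch closes: p1 and not p1 both at 1.
All branches of the tableau close; one closing branch shown above.

Unsatisfiable (every branch closes)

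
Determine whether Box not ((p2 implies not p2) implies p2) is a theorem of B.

Tableau for the negation not Box not ((p2 implies not p2) implies p2):
1. not Box not ((p2 implies not p2) implies p2), w0
2. (p2 implies not p2) implies p2, w1
3. p2, w1
Accessibility: w0Rw0, w0Rw1, w1Rw0, w1Rw1
The negation has an open branch (countermodel exists).

No, not valid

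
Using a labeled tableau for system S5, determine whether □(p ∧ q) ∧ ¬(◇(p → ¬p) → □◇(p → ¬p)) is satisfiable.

Unsatisfiable

1. □(p ∧ q) ∧ ¬(◇(p → ¬p) → □◇(p → ¬p)), 0
2. □(p ∧ q), 0   [∧-rule on 1]
3. ¬(◇(p → ¬p) → □◇(p → ¬p)), 0   [∧-rule on 1]
4. ◇(p → ¬p), 0   [¬→-rule on 3]
5. ¬□◇(p → ¬p), 0   [¬→-rule on 3]
6. p ∧ q, 0   [□-rule on 2 via 0R0]
7. p, 0   [∧-rule on 6]
8. q, 0   [∧-rule on 6]
9. p → ¬p, 1   [◇-rule on 4: fresh world 1, 0R1]
10. p ∧ q, 1   [□-rule on 2 via 0R1]
11. p, 1   [∧-rule on 10]
12. q, 1   [∧-rule on 10]
13. ¬p, 1   [→-rule on 9 (branches; this branch)]
Accessibility: 0R0, 0R1, 1R0, 1R1
Branch closes: p and ¬p both at 1.
Every branch closes; the branch above is one of them.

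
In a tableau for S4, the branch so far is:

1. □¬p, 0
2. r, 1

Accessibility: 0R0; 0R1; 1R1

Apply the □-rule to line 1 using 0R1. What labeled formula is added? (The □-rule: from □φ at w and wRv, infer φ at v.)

¬p, 1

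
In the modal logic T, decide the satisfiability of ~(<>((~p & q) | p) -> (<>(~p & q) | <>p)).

Unsatisfiable

1. ~(<>((~p & q) | p) -> (<>(~p & q) | <>p)), u
2. <>((~p & q) | p), u
3. ~(<>(~p & q) | <>p), u
4. ~<>(~p & q), u
5. ~<>p, u
6. ~(~p & q), u
7. ~p, u
8. ~q, u
9. (~p & q) | p, v
10. ~(~p & q), v
11. ~p, v
12. ~p & q, v
13. q, v
14. ~q, v
Accessibility: uRu, uRv, vRv
Branch closes: q and ~q both at v.
All branches of the tableau close; one closing branch shown above.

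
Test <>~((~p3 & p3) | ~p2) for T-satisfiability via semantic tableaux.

1. <>~((~p3 & p3) | ~p2), u
2. ~((~p3 & p3) | ~p2), v   [<>-rule on 1: fresh world v, uRv]
3. ~(~p3 & p3), v   [~|-rule on 2]
4. p2, v   [~|-rule on 2]
5. ~p3, v   [~&-rule on 3 (branches; this branch)]
Accessibility: uRu, uRv, vRv

Yes, satisfiable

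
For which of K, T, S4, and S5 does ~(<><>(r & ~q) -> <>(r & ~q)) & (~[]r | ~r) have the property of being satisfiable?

K, T

T-tableau for the formula:
1. ~(<><>(r & ~q) -> <>(r & ~q)) & (~[]r | ~r), w0
2. ~(<><>(r & ~q) -> <>(r & ~q)), w0   [&-rule on 1]
3. ~[]r | ~r, w0   [&-rule on 1]
4. <><>(r & ~q), w0   [~->-rule on 2]
5. ~<>(r & ~q), w0   [~->-rule on 2]
6. ~(r & ~q), w0   [~<>-rule on 5 via w0Rw0]
7. ~r, w0   [|-rule on 3 (branches; this branch)]
8. q, w0   [~&-rule on 6 (branches; this branch)]
9. <>(r & ~q), w1   [<>-rule on 4: fresh world w1, w0Rw1]
10. ~(r & ~q), w1   [~<>-rule on 5 via w0Rw1]
11. q, w1   [~&-rule on 10 (branches; this branch)]
12. r & ~q, w2   [<>-rule on 9: fresh world w2, w1Rw2]
13. r, w2   [&-rule on 12]
14. ~q, w2   [&-rule on 12]
Accessibility: w0Rw0, w0Rw1, w1Rw1, w1Rw2, w2Rw2
Complete open branch: satisfiable in T, hence also in K (this T-model is also a K-model).
S4-tableau for the formula:
1. ~(<><>(r & ~q) -> <>(r & ~q)) & (~[]r | ~r), w0
2. ~(<><>(r & ~q) -> <>(r & ~q)), w0   [&-rule on 1]
3. ~[]r | ~r, w0   [&-rule on 1]
4. <><>(r & ~q), w0   [~->-rule on 2]
5. ~<>(r & ~q), w0   [~->-rule on 2]
6. ~(r & ~q), w0   [~<>-rule on 5 via w0Rw0]
7. ~[]r, w0   [|-rule on 3 (branches; this branch)]
8. q, w0   [~&-rule on 6 (branches; this branch)]
9. <>(r & ~q), w1   [<>-rule on 4: fresh world w1, w0Rw1]
10. ~(r & ~q), w1   [~<>-rule on 5 via w0Rw1]
11. q, w1   [~&-rule on 10 (branches; this branch)]
12. ~r, w2   [~[]-rule on 7: fresh world w2, w0Rw2]
13. ~(r & ~q), w2   [~<>-rule on 5 via w0Rw2]
14. q, w2   [~&-rule on 13 (branches; this branch)]
15. r & ~q, w3   [<>-rule on 9: fresh world w3, w1Rw3]
16. r, w3   [&-rule on 15]
17. ~q, w3   [&-rule on 15]
18. ~(r & ~q), w3   [~<>-rule on 5 via w0Rw3]
19. q, w3   [~&-rule on 18 (branches; this branch)]
Accessibility: w0Rw0, w0Rw1, w0Rw2, w0Rw3, w1Rw1, w1Rw3, w2Rw2, w3Rw3
Branch closes: q and ~q both at w3.
Every branch closes (one shown): unsatisfiable in S4, hence also in S5 (every S5-frame is an S4-frame).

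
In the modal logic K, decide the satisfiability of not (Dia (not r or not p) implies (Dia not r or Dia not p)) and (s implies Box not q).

1. not (Dia (not r or not p) implies (Dia not r or Dia not p)) and (s implies Box not q), 0
2. not (Dia (not r or not p) implies (Dia not r or Dia not p)), 0
3. s implies Box not q, 0
4. Dia (not r or not p), 0
5. not (Dia not r or Dia not p), 0
6. not Dia not r, 0
7. not Dia not p, 0
8. Box not q, 0
9. not r or not p, 1
10. r, 1
11. p, 1
12. not q, 1
13. not p, 1
Accessibility: 0R1
Branch closes: p and not p both at 1.
(One branch shown.) All branches close.

Unsatisfiable (every branch closes)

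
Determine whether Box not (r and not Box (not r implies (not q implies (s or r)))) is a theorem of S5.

Tableau for the negation not Box not (r and not Box (not r implies (not q implies (s or r)))):
1. not Box not (r and not Box (not r implies (not q implies (s or r)))), u
2. r and not Box (not r implies (not q implies (s or r))), v
3. r, v
4. not Box (not r implies (not q implies (s or r))), v
5. not (not r implies (not q implies (s or r))), w
6. not r, w
7. not (not q implies (s or r)), w
8. not q, w
9. not (s or r), w
10. not s, w
Accessibility: uRu, uRv, uRw, vRu, vRv, vRw, wRu, wRv, wRw
The negation has an open branch (countermodel exists).

Invalid (countermodel exists)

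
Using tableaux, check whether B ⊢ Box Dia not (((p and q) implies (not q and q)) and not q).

No, not valid

Tableau for the negation not Box Dia not (((p and q) implies (not q and q)) and not q):
1. not Box Dia not (((p and q) implies (not q and q)) and not q), w0
2. not Dia not (((p and q) implies (not q and q)) and not q), w1
3. ((p and q) implies (not q and q)) and not q, w0
4. (p and q) implies (not q and q), w0
5. not q, w0
6. ((p and q) implies (not q and q)) and not q, w1
7. (p and q) implies (not q and q), w1
8. not q, w1
9. not (p and q), w0
10. not (p and q), w1
Accessibility: w0Rw0, w0Rw1, w1Rw0, w1Rw1
The negation has an open branch (countermodel exists).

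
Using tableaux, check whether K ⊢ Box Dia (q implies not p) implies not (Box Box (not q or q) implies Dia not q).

Invalid (countermodel exists)

Tableau for the negation not (Box Dia (q implies not p) implies not (Box Box (not q or q) implies Dia not q)):
1. not (Box Dia (q implies not p) implies not (Box Box (not q or q) implies Dia not q)), u
2. Box Dia (q implies not p), u   [neg-implies-rule on 1]
3. Box Box (not q or q) implies Dia not q, u   [neg-implies-rule on 1]
4. Dia not q, u   [implies-rule on 3 (branches; this branch)]
5. not q, v   [Dia-rule on 4: fresh world v, uRv]
6. Dia (q implies not p), v   [Box-rule on 2 via uRv]
7. q implies not p, w   [Dia-rule on 6: fresh world w, vRw]
8. not p, w   [implies-rule on 7 (branches; this branch)]
Accessibility: uRv, vRw
The negation has an open branch (countermodel exists).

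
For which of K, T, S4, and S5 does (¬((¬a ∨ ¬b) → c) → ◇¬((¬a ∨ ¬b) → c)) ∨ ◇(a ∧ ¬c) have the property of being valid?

K-tableau for the negation ¬((¬((¬a ∨ ¬b) → c) → ◇¬((¬a ∨ ¬b) → c)) ∨ ◇(a ∧ ¬c)):
1. ¬((¬((¬a ∨ ¬b) → c) → ◇¬((¬a ∨ ¬b) → c)) ∨ ◇(a ∧ ¬c)), u
2. ¬(¬((¬a ∨ ¬b) → c) → ◇¬((¬a ∨ ¬b) → c)), u
3. ¬◇(a ∧ ¬c), u
4. ¬((¬a ∨ ¬b) → c), u
5. ¬◇¬((¬a ∨ ¬b) → c), u
6. ¬a ∨ ¬b, u
7. ¬c, u
8. ¬b, u
Complete open branch: countermodel on a K-frame, so not valid in K.
T-tableau for the negation ¬((¬((¬a ∨ ¬b) → c) → ◇¬((¬a ∨ ¬b) → c)) ∨ ◇(a ∧ ¬c)):
1. ¬((¬((¬a ∨ ¬b) → c) → ◇¬((¬a ∨ ¬b) → c)) ∨ ◇(a ∧ ¬c)), u
2. ¬(¬((¬a ∨ ¬b) → c) → ◇¬((¬a ∨ ¬b) → c)), u
3. ¬◇(a ∧ ¬c), u
4. ¬((¬a ∨ ¬b) → c), u
5. ¬◇¬((¬a ∨ ¬b) → c), u
6. ¬a ∨ ¬b, u
7. ¬c, u
8. ¬(a ∧ ¬c), u
9. (¬a ∨ ¬b) → c, u
10. ¬b, u
11. ¬a, u
12. ¬(¬a ∨ ¬b), u
13. a, u
14. b, u
Accessibility: uRu
Branch closes: a and ¬a both at u.
Every branch closes (one shown): valid in T, hence also in S4, S5 (every theorem of T is a theorem of S4 and S5).

T, S4, S5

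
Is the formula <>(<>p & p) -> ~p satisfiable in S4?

Satisfiable

1. <>(<>p & p) -> ~p, w0
2. ~p, w0
Accessibility: w0Rw0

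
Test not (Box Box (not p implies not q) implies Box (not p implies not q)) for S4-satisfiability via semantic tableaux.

1. not (Box Box (not p implies not q) implies Box (not p implies not q)), u
2. Box Box (not p implies not q), u
3. not Box (not p implies not q), u
4. Box (not p implies not q), u
5. not p implies not q, u
6. not q, u
7. not (not p implies not q), v
8. not p, v
9. q, v
10. Box (not p implies not q), v
11. not p implies not q, v
12. not q, v
Accessibility: uRu, uRv, vRv
Branch closes: q and not q both at v.
All branches of the tableau close; one closing branch shown above.

Unsatisfiable (every branch closes)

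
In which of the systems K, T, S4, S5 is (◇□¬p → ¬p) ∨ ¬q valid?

S4-tableau for the negation ¬((◇□¬p → ¬p) ∨ ¬q):
1. ¬((◇□¬p → ¬p) ∨ ¬q), u
2. ¬(◇□¬p → ¬p), u
3. q, u
4. ◇□¬p, u
5. p, u
6. □¬p, v
7. ¬p, v
Accessibility: uRu, uRv, vRv
Complete open branch: countermodel on an S4-frame, so not valid in S4, nor in K, T (the same frame is also a K-frame and a T-frame).
S5-tableau for the negation ¬((◇□¬p → ¬p) ∨ ¬q):
1. ¬((◇□¬p → ¬p) ∨ ¬q), u
2. ¬(◇□¬p → ¬p), u
3. q, u
4. ◇□¬p, u
5. p, u
6. □¬p, v
7. ¬p, u
Accessibility: uRu, uRv, vRu, vRv
Branch closes: p and ¬p both at u.
Every branch closes (one shown): valid in S5.

S5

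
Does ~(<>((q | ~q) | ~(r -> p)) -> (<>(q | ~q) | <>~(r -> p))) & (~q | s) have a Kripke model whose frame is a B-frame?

1. ~(<>((q | ~q) | ~(r -> p)) -> (<>(q | ~q) | <>~(r -> p))) & (~q | s), u
2. ~(<>((q | ~q) | ~(r -> p)) -> (<>(q | ~q) | <>~(r -> p))), u
3. ~q | s, u
4. <>((q | ~q) | ~(r -> p)), u
5. ~(<>(q | ~q) | <>~(r -> p)), u
6. ~<>(q | ~q), u
7. ~<>~(r -> p), u
8. ~(q | ~q), u
9. ~q, u
10. q, u
Accessibility: uRu
Branch closes: q and ~q both at u.
Every branch closes; the branch above is one of them.

Unsatisfiable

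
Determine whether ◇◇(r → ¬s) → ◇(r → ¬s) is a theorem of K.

Not valid

Tableau for the negation ¬(◇◇(r → ¬s) → ◇(r → ¬s)):
1. ¬(◇◇(r → ¬s) → ◇(r → ¬s)), 0
2. ◇◇(r → ¬s), 0   [¬→-rule on 1]
3. ¬◇(r → ¬s), 0   [¬→-rule on 1]
4. ◇(r → ¬s), 1   [◇-rule on 2: fresh world 1, 0R1]
5. ¬(r → ¬s), 1   [¬◇-rule on 3 via 0R1]
6. r, 1   [¬→-rule on 5]
7. s, 1   [¬→-rule on 5]
8. r → ¬s, 2   [◇-rule on 4: fresh world 2, 1R2]
9. ¬s, 2   [→-rule on 8 (branches; this branch)]
Accessibility: 0R1, 1R2
The negation has an open branch (countermodel exists).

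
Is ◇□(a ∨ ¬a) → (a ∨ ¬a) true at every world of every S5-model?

Yes, valid

Tableau for the negation ¬(◇□(a ∨ ¬a) → (a ∨ ¬a)):
1. ¬(◇□(a ∨ ¬a) → (a ∨ ¬a)), u
2. ◇□(a ∨ ¬a), u
3. ¬(a ∨ ¬a), u
4. ¬a, u
5. a, u
Accessibility: uRu
Branch closes: a and ¬a both at u.
All branches of the negation close; one closing branch shown above.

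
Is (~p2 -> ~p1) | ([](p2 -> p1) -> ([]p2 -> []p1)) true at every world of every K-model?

Tableau for the negation ~((~p2 -> ~p1) | ([](p2 -> p1) -> ([]p2 -> []p1))):
1. ~((~p2 -> ~p1) | ([](p2 -> p1) -> ([]p2 -> []p1))), w0
2. ~(~p2 -> ~p1), w0   [~|-rule on 1]
3. ~([](p2 -> p1) -> ([]p2 -> []p1)), w0   [~|-rule on 1]
4. ~p2, w0   [~->-rule on 2]
5. p1, w0   [~->-rule on 2]
6. [](p2 -> p1), w0   [~->-rule on 3]
7. ~([]p2 -> []p1), w0   [~->-rule on 3]
8. []p2, w0   [~->-rule on 7]
9. ~[]p1, w0   [~->-rule on 7]
10. ~p1, w1   [~[]-rule on 9: fresh world w1, w0Rw1]
11. p2 -> p1, w1   [[]-rule on 6 via w0Rw1]
12. p2, w1   [[]-rule on 8 via w0Rw1]
13. p1, w1   [->-rule on 11 (branches; this branch)]
Accessibility: w0Rw1
Branch closes: p1 and ~p1 both at w1.
Every branch of the negation's tableau closes; the branch above is one of them.

Valid in K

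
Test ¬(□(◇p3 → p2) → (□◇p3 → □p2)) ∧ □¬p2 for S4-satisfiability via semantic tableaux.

1. ¬(□(◇p3 → p2) → (□◇p3 → □p2)) ∧ □¬p2, u
2. ¬(□(◇p3 → p2) → (□◇p3 → □p2)), u
3. □¬p2, u
4. □(◇p3 → p2), u
5. ¬(□◇p3 → □p2), u
6. □◇p3, u
7. ¬□p2, u
8. ¬p2, u
9. ◇p3 → p2, u
10. ◇p3, u
11. ¬◇p3, u
12. ¬p3, u
13. ¬p2, v
14. ◇p3 → p2, v
15. ◇p3, v
16. ¬p3, v
17. ¬◇p3, v
18. p3, w
19. ¬p2, w
20. ◇p3 → p2, w
21. ◇p3, w
22. ¬p3, w
Accessibility: uRu, uRv, uRw, vRv, wRw
Branch closes: p3 and ¬p3 both at w.
Every branch closes; the branch above is one of them.

No, unsatisfiable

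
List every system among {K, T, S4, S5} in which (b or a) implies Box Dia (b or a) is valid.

S5-tableau for the negation not ((b or a) implies Box Dia (b or a)):
1. not ((b or a) implies Box Dia (b or a)), 0
2. b or a, 0
3. not Box Dia (b or a), 0
4. a, 0
5. not Dia (b or a), 1
6. not (b or a), 0
7. not b, 0
8. not a, 0
Accessibility: 0R0, 0R1, 1R0, 1R1
Branch closes: a and not a both at 0.
Every branch closes (one shown): valid in S5.
S4-tableau for the negation not ((b or a) implies Box Dia (b or a)):
1. not ((b or a) implies Box Dia (b or a)), 0
2. b or a, 0
3. not Box Dia (b or a), 0
4. a, 0
5. not Dia (b or a), 1
6. not (b or a), 1
7. not b, 1
8. not a, 1
Accessibility: 0R0, 0R1, 1R1
Complete open branch: countermodel on an S4-frame, so not valid in S4, nor in K, T (the same frame is also a K-frame and a T-frame).

S5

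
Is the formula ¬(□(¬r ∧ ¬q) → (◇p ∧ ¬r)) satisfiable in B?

Yes, satisfiable

1. ¬(□(¬r ∧ ¬q) → (◇p ∧ ¬r)), 0
2. □(¬r ∧ ¬q), 0
3. ¬(◇p ∧ ¬r), 0
4. ¬r ∧ ¬q, 0
5. ¬r, 0
6. ¬q, 0
7. ¬◇p, 0
8. ¬p, 0
Accessibility: 0R0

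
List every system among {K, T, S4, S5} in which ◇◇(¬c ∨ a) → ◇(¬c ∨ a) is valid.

S4, S5

S4-tableau for the negation ¬(◇◇(¬c ∨ a) → ◇(¬c ∨ a)):
1. ¬(◇◇(¬c ∨ a) → ◇(¬c ∨ a)), 0
2. ◇◇(¬c ∨ a), 0
3. ¬◇(¬c ∨ a), 0
4. ¬(¬c ∨ a), 0
5. c, 0
6. ¬a, 0
7. ◇(¬c ∨ a), 1
8. ¬(¬c ∨ a), 1
9. c, 1
10. ¬a, 1
11. ¬c ∨ a, 2
12. ¬(¬c ∨ a), 2
13. c, 2
14. ¬a, 2
15. a, 2
Accessibility: 0R0, 0R1, 0R2, 1R1, 1R2, 2R2
Branch closes: a and ¬a both at 2.
Every branch closes (one shown): valid in S4, hence also in S5 (every theorem of S4 is a theorem of S5).
T-tableau for the negation ¬(◇◇(¬c ∨ a) → ◇(¬c ∨ a)):
1. ¬(◇◇(¬c ∨ a) → ◇(¬c ∨ a)), 0
2. ◇◇(¬c ∨ a), 0
3. ¬◇(¬c ∨ a), 0
4. ¬(¬c ∨ a), 0
5. c, 0
6. ¬a, 0
7. ◇(¬c ∨ a), 1
8. ¬(¬c ∨ a), 1
9. c, 1
10. ¬a, 1
11. ¬c ∨ a, 2
12. a, 2
Accessibility: 0R0, 0R1, 1R1, 1R2, 2R2
Complete open branch: countermodel on a T-frame, so not valid in T, nor in K (the same frame is also a K-frame).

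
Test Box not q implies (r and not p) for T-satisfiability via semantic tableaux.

Satisfiable (open branch found)

1. Box not q implies (r and not p), w0
2. r and not p, w0
3. r, w0
4. not p, w0
Accessibility: w0Rw0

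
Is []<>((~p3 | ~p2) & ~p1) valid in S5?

No, not valid

Tableau for the negation ~[]<>((~p3 | ~p2) & ~p1):
1. ~[]<>((~p3 | ~p2) & ~p1), 0
2. ~<>((~p3 | ~p2) & ~p1), 1
3. ~((~p3 | ~p2) & ~p1), 0
4. ~((~p3 | ~p2) & ~p1), 1
5. p1, 0
6. p1, 1
Accessibility: 0R0, 0R1, 1R0, 1R1
The negation has an open branch (countermodel exists).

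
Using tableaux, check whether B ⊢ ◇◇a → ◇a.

Not valid

Tableau for the negation ¬(◇◇a → ◇a):
1. ¬(◇◇a → ◇a), 0
2. ◇◇a, 0   [¬→-rule on 1]
3. ¬◇a, 0   [¬→-rule on 1]
4. ¬a, 0   [¬◇-rule on 3 via 0R0]
5. ◇a, 1   [◇-rule on 2: fresh world 1, 0R1]
6. ¬a, 1   [¬◇-rule on 3 via 0R1]
7. a, 2   [◇-rule on 5: fresh world 2, 1R2]
Accessibility: 0R0, 0R1, 1R0, 1R1, 1R2, 2R1, 2R2
The negation has an open branch (countermodel exists).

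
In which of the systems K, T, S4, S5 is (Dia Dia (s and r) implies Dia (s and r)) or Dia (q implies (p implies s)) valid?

S4, S5

S4-tableau for the negation not ((Dia Dia (s and r) implies Dia (s and r)) or Dia (q implies (p implies s))):
1. not ((Dia Dia (s and r) implies Dia (s and r)) or Dia (q implies (p implies s))), w0
2. not (Dia Dia (s and r) implies Dia (s and r)), w0   [neg-or-rule on 1]
3. not Dia (q implies (p implies s)), w0   [neg-or-rule on 1]
4. Dia Dia (s and r), w0   [neg-implies-rule on 2]
5. not Dia (s and r), w0   [neg-implies-rule on 2]
6. not (q implies (p implies s)), w0   [neg-Dia-rule on 3 via w0Rw0]
7. q, w0   [neg-implies-rule on 6]
8. not (p implies s), w0   [neg-implies-rule on 6]
9. p, w0   [neg-implies-rule on 8]
10. not s, w0   [neg-implies-rule on 8]
11. not (s and r), w0   [neg-Dia-rule on 5 via w0Rw0]
12. not r, w0   [neg-and-rule on 11 (branches; this branch)]
13. Dia (s and r), w1   [Dia-rule on 4: fresh world w1, w0Rw1]
14. not (q implies (p implies s)), w1   [neg-Dia-rule on 3 via w0Rw1]
15. q, w1   [neg-implies-rule on 14]
16. not (p implies s), w1   [neg-implies-rule on 14]
17. p, w1   [neg-implies-rule on 16]
18. not s, w1   [neg-implies-rule on 16]
19. not (s and r), w1   [neg-Dia-rule on 5 via w0Rw1]
20. not r, w1   [neg-and-rule on 19 (branches; this branch)]
21. s and r, w2   [Dia-rule on 13: fresh world w2, w1Rw2]
22. s, w2   [and-rule on 21]
23. r, w2   [and-rule on 21]
24. not (q implies (p implies s)), w2   [neg-Dia-rule on 3 via w0Rw2]
25. q, w2   [neg-implies-rule on 24]
26. not (p implies s), w2   [neg-implies-rule on 24]
27. p, w2   [neg-implies-rule on 26]
28. not s, w2   [neg-implies-rule on 26]
Accessibility: w0Rw0, w0Rw1, w0Rw2, w1Rw1, w1Rw2, w2Rw2
Branch closes: s and not s both at w2.
Every branch closes (one shown): valid in S4, hence also in S5 (every theorem of S4 is a theorem of S5).
T-tableau for the negation not ((Dia Dia (s and r) implies Dia (s and r)) or Dia (q implies (p implies s))):
1. not ((Dia Dia (s and r) implies Dia (s and r)) or Dia (q implies (p implies s))), w0
2. not (Dia Dia (s and r) implies Dia (s and r)), w0   [neg-or-rule on 1]
3. not Dia (q implies (p implies s)), w0   [neg-or-rule on 1]
4. Dia Dia (s and r), w0   [neg-implies-rule on 2]
5. not Dia (s and r), w0   [neg-implies-rule on 2]
6. not (q implies (p implies s)), w0   [neg-Dia-rule on 3 via w0Rw0]
7. q, w0   [neg-implies-rule on 6]
8. not (p implies s), w0   [neg-implies-rule on 6]
9. p, w0   [neg-implies-rule on 8]
10. not s, w0   [neg-implies-rule on 8]
11. not (s and r), w0   [neg-Dia-rule on 5 via w0Rw0]
12. not r, w0   [neg-and-rule on 11 (branches; this branch)]
13. Dia (s and r), w1   [Dia-rule on 4: fresh world w1, w0Rw1]
14. not (q implies (p implies s)), w1   [neg-Dia-rule on 3 via w0Rw1]
15. q, w1   [neg-implies-rule on 14]
16. not (p implies s), w1   [neg-implies-rule on 14]
17. p, w1   [neg-implies-rule on 16]
18. not s, w1   [neg-implies-rule on 16]
19. not (s and r), w1   [neg-Dia-rule on 5 via w0Rw1]
20. not r, w1   [neg-and-rule on 19 (branches; this branch)]
21. s and r, w2   [Dia-rule on 13: fresh world w2, w1Rw2]
22. s, w2   [and-rule on 21]
23. r, w2   [and-rule on 21]
Accessibility: w0Rw0, w0Rw1, w1Rw1, w1Rw2, w2Rw2
Complete open branch: countermodel on a T-frame, so not valid in T, nor in K (the same frame is also a K-frame).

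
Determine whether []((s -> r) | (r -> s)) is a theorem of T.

Yes, valid

Tableau for the negation ~[]((s -> r) | (r -> s)):
1. ~[]((s -> r) | (r -> s)), 0
2. ~((s -> r) | (r -> s)), 1
3. ~(s -> r), 1
4. ~(r -> s), 1
5. s, 1
6. ~r, 1
7. r, 1
8. ~s, 1
Accessibility: 0R0, 0R1, 1R1
Branch closes: r and ~r both at 1.
All branches of the negation close; one closing branch shown above.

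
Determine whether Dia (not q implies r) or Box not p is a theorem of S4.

Tableau for the negation not (Dia (not q implies r) or Box not p):
1. not (Dia (not q implies r) or Box not p), w0
2. not Dia (not q implies r), w0   [neg-or-rule on 1]
3. not Box not p, w0   [neg-or-rule on 1]
4. not (not q implies r), w0   [neg-Dia-rule on 2 via w0Rw0]
5. not q, w0   [neg-implies-rule on 4]
6. not r, w0   [neg-implies-rule on 4]
7. p, w1   [neg-Box-rule on 3: fresh world w1, w0Rw1]
8. not (not q implies r), w1   [neg-Dia-rule on 2 via w0Rw1]
9. not q, w1   [neg-implies-rule on 8]
10. not r, w1   [neg-implies-rule on 8]
Accessibility: w0Rw0, w0Rw1, w1Rw1
The negation has an open branch (countermodel exists).

No, not valid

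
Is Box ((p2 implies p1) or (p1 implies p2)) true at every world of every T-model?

Tableau for the negation not Box ((p2 implies p1) or (p1 implies p2)):
1. not Box ((p2 implies p1) or (p1 implies p2)), w0
2. not ((p2 implies p1) or (p1 implies p2)), w1
3. not (p2 implies p1), w1
4. not (p1 implies p2), w1
5. p2, w1
6. not p1, w1
7. p1, w1
8. not p2, w1
Accessibility: w0Rw0, w0Rw1, w1Rw1
Branch closes: p1 and not p1 both at w1.
All branches of the negation close; one closing branch shown above.

Yes, valid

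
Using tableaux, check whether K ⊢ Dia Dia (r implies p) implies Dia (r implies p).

No, not valid

Tableau for the negation not (Dia Dia (r implies p) implies Dia (r implies p)):
1. not (Dia Dia (r implies p) implies Dia (r implies p)), u
2. Dia Dia (r implies p), u   [neg-implies-rule on 1]
3. not Dia (r implies p), u   [neg-implies-rule on 1]
4. Dia (r implies p), v   [Dia-rule on 2: fresh world v, uRv]
5. not (r implies p), v   [neg-Dia-rule on 3 via uRv]
6. r, v   [neg-implies-rule on 5]
7. not p, v   [neg-implies-rule on 5]
8. r implies p, w   [Dia-rule on 4: fresh world w, vRw]
9. p, w   [implies-rule on 8 (branches; this branch)]
Accessibility: uRv, vRw
The negation has an open branch (countermodel exists).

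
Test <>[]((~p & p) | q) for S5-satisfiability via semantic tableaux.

Yes, satisfiable

1. <>[]((~p & p) | q), u
2. []((~p & p) | q), v
3. (~p & p) | q, u
4. (~p & p) | q, v
5. q, u
6. q, v
Accessibility: uRu, uRv, vRu, vRv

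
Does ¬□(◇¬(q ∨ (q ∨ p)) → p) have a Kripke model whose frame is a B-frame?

Yes, satisfiable

1. ¬□(◇¬(q ∨ (q ∨ p)) → p), u
2. ¬(◇¬(q ∨ (q ∨ p)) → p), v
3. ◇¬(q ∨ (q ∨ p)), v
4. ¬p, v
5. ¬(q ∨ (q ∨ p)), w
6. ¬q, w
7. ¬(q ∨ p), w
8. ¬p, w
Accessibility: uRu, uRv, vRu, vRv, vRw, wRv, wRw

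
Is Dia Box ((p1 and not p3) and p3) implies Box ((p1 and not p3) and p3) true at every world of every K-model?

Invalid (countermodel exists)

Tableau for the negation not (Dia Box ((p1 and not p3) and p3) implies Box ((p1 and not p3) and p3)):
1. not (Dia Box ((p1 and not p3) and p3) implies Box ((p1 and not p3) and p3)), w0
2. Dia Box ((p1 and not p3) and p3), w0
3. not Box ((p1 and not p3) and p3), w0
4. Box ((p1 and not p3) and p3), w1
5. not ((p1 and not p3) and p3), w2
6. not p3, w2
Accessibility: w0Rw1, w0Rw2
The negation has an open branch (countermodel exists).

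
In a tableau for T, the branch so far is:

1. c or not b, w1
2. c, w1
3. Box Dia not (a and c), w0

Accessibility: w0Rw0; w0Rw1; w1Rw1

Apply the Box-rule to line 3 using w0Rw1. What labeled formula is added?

Dia not (a and c), w1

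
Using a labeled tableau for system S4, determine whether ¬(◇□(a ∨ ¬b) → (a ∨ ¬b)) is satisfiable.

1. ¬(◇□(a ∨ ¬b) → (a ∨ ¬b)), w0
2. ◇□(a ∨ ¬b), w0   [¬→-rule on 1]
3. ¬(a ∨ ¬b), w0   [¬→-rule on 1]
4. ¬a, w0   [¬∨-rule on 3]
5. b, w0   [¬∨-rule on 3]
6. □(a ∨ ¬b), w1   [◇-rule on 2: fresh world w1, w0Rw1]
7. a ∨ ¬b, w1   [□-rule on 6 via w1Rw1]
8. ¬b, w1   [∨-rule on 7 (branches; this branch)]
Accessibility: w0Rw0, w0Rw1, w1Rw1

Yes, satisfiable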